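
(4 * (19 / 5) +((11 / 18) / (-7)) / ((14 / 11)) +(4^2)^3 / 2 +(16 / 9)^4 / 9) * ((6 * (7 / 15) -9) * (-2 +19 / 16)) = 48139782559817 / 4629441600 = 10398.62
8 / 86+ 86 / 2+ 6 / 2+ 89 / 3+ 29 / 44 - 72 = 25081 / 5676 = 4.42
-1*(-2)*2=4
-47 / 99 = -0.47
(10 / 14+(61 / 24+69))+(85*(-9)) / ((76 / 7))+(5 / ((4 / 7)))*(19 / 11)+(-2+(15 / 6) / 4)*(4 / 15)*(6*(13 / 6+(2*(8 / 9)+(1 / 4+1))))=2886883 / 526680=5.48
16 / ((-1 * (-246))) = 8 / 123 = 0.07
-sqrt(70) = -8.37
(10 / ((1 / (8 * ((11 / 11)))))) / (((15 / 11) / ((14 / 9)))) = 2464 / 27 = 91.26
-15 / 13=-1.15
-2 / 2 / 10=-1 / 10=-0.10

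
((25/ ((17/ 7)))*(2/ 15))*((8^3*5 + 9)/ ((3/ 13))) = 2337790/ 153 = 15279.67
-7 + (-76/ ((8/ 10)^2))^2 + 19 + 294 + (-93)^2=368905/ 16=23056.56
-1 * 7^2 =-49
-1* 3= -3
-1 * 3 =-3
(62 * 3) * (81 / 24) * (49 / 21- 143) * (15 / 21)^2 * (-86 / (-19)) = -189852525 / 931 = -203923.23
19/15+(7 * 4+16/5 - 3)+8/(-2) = 382/15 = 25.47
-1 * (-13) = 13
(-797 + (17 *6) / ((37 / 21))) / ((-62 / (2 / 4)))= 27347 / 4588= 5.96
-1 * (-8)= 8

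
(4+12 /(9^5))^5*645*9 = 650586726438134873288867840 /109418989131512359209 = 5945830.17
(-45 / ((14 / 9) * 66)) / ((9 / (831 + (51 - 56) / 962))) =-11991255 / 296296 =-40.47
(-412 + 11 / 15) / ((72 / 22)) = -67859 / 540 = -125.66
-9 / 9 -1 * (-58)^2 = -3365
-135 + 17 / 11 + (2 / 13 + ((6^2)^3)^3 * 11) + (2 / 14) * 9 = 1118276682875796429 / 1001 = 1117159523352443.99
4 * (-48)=-192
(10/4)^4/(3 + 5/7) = 10.52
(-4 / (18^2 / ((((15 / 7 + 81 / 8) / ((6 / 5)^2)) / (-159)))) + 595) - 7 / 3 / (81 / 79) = 5129849437 / 8654688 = 592.72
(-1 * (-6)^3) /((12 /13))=234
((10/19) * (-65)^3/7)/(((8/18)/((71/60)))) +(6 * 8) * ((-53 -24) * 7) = -86022933/1064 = -80848.62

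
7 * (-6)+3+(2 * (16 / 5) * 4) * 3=189 / 5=37.80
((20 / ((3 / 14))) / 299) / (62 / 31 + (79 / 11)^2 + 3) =0.01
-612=-612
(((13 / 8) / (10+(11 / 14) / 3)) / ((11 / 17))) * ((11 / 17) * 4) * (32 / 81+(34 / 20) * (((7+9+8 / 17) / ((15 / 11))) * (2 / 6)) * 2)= 519064 / 58185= 8.92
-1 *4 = -4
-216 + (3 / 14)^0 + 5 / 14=-214.64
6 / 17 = 0.35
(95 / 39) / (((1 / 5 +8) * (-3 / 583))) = -276925 / 4797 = -57.73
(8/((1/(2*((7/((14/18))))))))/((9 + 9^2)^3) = 2/10125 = 0.00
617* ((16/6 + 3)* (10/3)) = 104890/9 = 11654.44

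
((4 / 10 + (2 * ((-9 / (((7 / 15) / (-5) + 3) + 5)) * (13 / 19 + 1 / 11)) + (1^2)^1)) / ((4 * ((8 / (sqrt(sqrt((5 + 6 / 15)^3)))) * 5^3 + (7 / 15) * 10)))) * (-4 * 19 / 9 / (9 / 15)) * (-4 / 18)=-706065625000000 * 15^(1 / 4) / 1375945209743435397- 5535554500 * 15^(3 / 4) / 152882801082603933 + 232493289 / 50960933694201311 + 1976983750000 * sqrt(15) / 458648403247811799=-0.00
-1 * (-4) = 4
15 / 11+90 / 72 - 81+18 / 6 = -3317 / 44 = -75.39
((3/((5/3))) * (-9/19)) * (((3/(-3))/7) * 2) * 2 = 0.49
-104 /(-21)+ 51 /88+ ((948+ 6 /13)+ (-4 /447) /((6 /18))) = 3414796015 /3579576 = 953.97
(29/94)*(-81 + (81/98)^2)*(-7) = 22369527/128968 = 173.45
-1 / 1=-1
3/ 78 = 1/ 26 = 0.04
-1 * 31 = -31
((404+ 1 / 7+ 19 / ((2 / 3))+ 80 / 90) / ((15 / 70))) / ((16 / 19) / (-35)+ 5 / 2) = 72651250 / 88911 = 817.12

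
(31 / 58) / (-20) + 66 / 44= 1709 / 1160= 1.47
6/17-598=-10160/17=-597.65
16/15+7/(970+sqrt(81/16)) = 1.07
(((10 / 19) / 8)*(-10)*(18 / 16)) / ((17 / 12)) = -0.52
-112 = -112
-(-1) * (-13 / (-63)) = 13 / 63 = 0.21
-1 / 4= -0.25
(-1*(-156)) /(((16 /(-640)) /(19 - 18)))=-6240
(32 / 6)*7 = 112 / 3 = 37.33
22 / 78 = 11 / 39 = 0.28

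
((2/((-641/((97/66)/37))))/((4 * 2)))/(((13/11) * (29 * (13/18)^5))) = -7637004/3319845442537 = -0.00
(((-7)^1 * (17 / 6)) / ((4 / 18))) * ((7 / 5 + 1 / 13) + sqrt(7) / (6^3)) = -132.91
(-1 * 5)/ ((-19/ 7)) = 35/ 19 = 1.84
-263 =-263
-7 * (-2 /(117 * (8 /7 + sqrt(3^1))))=-784 /9711 + 686 * sqrt(3) /9711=0.04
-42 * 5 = -210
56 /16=3.50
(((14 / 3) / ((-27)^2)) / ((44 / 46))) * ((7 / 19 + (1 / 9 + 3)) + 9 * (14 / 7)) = 591353 / 4113747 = 0.14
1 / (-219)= -0.00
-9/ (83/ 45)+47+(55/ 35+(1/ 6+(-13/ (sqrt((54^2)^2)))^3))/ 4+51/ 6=2941961681331319/ 57623373851904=51.06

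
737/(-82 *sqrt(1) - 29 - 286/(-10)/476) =-1754060/264037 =-6.64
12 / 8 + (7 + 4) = 25 / 2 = 12.50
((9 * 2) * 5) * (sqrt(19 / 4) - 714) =-64260+45 * sqrt(19) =-64063.85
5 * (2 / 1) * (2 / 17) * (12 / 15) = 0.94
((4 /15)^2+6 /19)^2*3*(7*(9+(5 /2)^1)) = 220225138 /6091875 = 36.15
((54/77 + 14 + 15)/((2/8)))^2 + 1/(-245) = 418429399/29645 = 14114.67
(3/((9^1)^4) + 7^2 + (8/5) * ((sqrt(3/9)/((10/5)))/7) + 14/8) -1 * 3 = 4 * sqrt(3)/105 + 417721/8748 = 47.82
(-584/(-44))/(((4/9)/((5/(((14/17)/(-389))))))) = -21723705/308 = -70531.51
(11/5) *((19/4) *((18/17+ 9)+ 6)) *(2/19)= 3003/170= 17.66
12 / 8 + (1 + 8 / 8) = 7 / 2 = 3.50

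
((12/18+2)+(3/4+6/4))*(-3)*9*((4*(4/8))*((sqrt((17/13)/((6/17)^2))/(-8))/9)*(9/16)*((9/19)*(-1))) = -27081*sqrt(221)/126464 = -3.18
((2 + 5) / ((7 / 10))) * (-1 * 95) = -950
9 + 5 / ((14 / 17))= 211 / 14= 15.07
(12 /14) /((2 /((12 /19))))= 36 /133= 0.27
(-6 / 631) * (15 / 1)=-90 / 631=-0.14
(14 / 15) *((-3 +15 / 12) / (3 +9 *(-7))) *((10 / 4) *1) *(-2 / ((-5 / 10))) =49 / 180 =0.27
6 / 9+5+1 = 20 / 3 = 6.67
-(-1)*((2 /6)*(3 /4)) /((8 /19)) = 19 /32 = 0.59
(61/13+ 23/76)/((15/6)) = 987/494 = 2.00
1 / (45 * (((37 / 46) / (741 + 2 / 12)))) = 102281 / 4995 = 20.48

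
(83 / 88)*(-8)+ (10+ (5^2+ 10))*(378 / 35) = 5263 / 11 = 478.45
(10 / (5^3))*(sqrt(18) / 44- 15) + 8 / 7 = -2 / 35 + 3*sqrt(2) / 550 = -0.05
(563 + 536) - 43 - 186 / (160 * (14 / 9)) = 1181883 / 1120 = 1055.25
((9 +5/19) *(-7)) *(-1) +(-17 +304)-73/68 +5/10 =453839/1292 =351.27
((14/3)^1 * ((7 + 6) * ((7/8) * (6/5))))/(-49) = -13/10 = -1.30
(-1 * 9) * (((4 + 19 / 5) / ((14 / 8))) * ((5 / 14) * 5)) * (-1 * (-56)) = -28080 / 7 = -4011.43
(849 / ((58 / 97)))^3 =558519413800977 / 195112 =2862557986.19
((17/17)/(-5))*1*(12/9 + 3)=-13/15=-0.87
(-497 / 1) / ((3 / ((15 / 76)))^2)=-12425 / 5776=-2.15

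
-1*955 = -955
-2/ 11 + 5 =53/ 11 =4.82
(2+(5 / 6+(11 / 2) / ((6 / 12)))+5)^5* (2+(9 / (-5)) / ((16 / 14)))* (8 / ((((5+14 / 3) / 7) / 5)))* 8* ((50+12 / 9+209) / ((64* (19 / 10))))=8561704156448135 / 17138304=499565427.04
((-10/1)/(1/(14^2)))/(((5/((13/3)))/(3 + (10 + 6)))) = -96824/3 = -32274.67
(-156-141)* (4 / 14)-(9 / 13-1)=-7694 / 91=-84.55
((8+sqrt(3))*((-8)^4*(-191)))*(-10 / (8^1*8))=122240*sqrt(3)+977920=1189645.89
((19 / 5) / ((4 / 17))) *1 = 323 / 20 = 16.15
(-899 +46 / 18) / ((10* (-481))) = 4034 / 21645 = 0.19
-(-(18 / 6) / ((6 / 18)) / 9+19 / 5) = -14 / 5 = -2.80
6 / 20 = 3 / 10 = 0.30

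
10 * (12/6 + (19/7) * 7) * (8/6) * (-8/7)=-320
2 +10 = 12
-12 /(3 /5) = -20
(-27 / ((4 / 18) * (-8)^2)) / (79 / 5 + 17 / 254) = -17145 / 143296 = -0.12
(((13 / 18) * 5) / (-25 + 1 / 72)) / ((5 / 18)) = -936 / 1799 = -0.52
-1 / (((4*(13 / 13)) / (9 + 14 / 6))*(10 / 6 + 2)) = -17 / 22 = -0.77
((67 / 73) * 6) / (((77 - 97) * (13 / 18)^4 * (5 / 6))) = -63300528 / 52123825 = -1.21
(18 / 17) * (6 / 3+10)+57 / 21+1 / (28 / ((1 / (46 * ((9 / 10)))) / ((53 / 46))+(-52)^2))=111.99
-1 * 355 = -355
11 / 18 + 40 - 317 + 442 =2981 / 18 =165.61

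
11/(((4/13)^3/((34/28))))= 410839/896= 458.53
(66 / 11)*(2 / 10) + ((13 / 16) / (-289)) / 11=305119 / 254320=1.20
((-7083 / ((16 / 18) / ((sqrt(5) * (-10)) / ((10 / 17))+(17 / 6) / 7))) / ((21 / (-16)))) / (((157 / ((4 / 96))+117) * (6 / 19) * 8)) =254201 / 1015280 - 762603 * sqrt(5) / 72520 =-23.26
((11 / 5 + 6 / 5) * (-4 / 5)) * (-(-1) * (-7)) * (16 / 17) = 448 / 25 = 17.92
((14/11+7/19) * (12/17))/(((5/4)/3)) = 49392/17765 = 2.78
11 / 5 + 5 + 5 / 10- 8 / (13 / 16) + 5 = 371 / 130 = 2.85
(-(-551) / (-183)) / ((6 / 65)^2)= -2327975 / 6588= -353.37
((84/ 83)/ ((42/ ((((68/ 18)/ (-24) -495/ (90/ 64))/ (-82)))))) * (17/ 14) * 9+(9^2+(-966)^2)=533535972409/ 571704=933238.13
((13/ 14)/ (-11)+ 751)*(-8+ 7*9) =578205/ 14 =41300.36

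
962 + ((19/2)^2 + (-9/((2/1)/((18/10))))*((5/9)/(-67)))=282021/268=1052.32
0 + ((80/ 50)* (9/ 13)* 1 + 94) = 6182/ 65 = 95.11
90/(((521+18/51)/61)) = 93330/8863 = 10.53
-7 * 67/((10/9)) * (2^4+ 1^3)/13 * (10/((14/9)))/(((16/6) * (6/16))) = -92259/26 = -3548.42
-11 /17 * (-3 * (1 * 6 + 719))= 23925 /17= 1407.35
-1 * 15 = -15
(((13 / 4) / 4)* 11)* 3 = 429 / 16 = 26.81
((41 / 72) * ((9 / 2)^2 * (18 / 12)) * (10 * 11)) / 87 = 20295 / 928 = 21.87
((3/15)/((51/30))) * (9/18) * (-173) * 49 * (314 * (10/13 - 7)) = 215604018/221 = 975583.79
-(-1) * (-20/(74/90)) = -900/37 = -24.32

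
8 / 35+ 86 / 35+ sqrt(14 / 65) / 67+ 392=sqrt(910) / 4355+ 13814 / 35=394.69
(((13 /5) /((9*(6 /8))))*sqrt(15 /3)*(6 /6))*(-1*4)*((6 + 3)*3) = -208*sqrt(5) /5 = -93.02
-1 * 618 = -618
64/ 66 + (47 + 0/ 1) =1583/ 33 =47.97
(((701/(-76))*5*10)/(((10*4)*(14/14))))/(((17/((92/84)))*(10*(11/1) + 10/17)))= -16123/2400384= -0.01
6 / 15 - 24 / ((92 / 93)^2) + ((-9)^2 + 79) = 718781 / 5290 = 135.88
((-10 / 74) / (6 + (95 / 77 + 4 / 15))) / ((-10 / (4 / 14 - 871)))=-1.57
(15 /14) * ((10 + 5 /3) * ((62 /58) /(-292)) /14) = -775 /237104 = -0.00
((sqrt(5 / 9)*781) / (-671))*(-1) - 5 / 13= -5 / 13 + 71*sqrt(5) / 183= 0.48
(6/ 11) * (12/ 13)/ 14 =36/ 1001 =0.04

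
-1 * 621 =-621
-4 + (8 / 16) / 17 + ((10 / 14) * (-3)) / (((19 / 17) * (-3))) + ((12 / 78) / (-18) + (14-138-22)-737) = -468939469 / 529074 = -886.34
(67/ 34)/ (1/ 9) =603/ 34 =17.74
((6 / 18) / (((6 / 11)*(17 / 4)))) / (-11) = -2 / 153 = -0.01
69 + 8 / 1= 77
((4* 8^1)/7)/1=32/7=4.57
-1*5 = -5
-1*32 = -32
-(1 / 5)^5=-0.00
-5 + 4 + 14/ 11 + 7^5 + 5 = 184935/ 11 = 16812.27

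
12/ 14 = 6/ 7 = 0.86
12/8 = 3/2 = 1.50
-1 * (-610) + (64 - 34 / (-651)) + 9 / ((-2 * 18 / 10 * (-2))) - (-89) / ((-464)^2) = 94648862227 / 140157696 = 675.30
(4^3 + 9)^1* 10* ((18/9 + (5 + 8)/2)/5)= 1241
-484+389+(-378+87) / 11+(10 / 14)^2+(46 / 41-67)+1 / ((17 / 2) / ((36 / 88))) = -70167915 / 375683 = -186.77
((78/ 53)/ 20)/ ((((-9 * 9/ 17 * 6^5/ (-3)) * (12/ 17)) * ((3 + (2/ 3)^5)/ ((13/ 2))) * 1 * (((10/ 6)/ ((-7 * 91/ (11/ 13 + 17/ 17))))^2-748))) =-3349269670201/ 142998476141232506880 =-0.00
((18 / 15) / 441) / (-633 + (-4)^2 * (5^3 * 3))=2 / 3944745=0.00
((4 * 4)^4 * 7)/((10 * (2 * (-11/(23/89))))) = -2637824/4895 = -538.88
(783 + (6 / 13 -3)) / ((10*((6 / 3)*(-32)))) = -5073 / 4160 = -1.22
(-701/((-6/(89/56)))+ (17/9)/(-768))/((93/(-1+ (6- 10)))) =-44919485/4499712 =-9.98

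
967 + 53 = 1020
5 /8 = 0.62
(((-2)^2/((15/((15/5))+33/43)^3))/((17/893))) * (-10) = -354998755/32412608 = -10.95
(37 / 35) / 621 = 37 / 21735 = 0.00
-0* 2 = 0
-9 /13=-0.69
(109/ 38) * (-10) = -28.68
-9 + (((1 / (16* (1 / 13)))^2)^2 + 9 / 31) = -16809329 / 2031616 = -8.27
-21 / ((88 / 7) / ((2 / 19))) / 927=-49 / 258324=-0.00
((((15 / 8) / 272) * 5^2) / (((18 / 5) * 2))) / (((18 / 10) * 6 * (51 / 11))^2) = 1890625 / 198046881792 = 0.00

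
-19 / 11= -1.73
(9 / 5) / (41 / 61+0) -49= -9496 / 205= -46.32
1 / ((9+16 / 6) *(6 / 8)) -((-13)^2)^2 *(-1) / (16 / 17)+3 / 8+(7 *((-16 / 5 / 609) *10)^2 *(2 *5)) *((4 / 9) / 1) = 1157656251149 / 38147760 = 30346.64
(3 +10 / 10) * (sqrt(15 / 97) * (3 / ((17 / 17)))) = 12 * sqrt(1455) / 97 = 4.72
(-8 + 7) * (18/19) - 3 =-75/19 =-3.95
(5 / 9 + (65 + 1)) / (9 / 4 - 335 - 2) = -2396 / 12051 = -0.20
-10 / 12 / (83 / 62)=-155 / 249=-0.62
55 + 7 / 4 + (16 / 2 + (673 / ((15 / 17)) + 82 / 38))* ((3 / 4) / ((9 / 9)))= 241839 / 380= 636.42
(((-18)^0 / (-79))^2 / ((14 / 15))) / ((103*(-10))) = -3 / 17999044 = -0.00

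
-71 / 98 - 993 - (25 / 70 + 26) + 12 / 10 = -249626 / 245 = -1018.88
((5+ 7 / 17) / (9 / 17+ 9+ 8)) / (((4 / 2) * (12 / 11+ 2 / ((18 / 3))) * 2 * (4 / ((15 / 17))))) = 11385 / 952408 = 0.01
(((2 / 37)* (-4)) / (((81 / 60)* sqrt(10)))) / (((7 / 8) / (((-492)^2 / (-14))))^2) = -555567218688* sqrt(10) / 88837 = -19776194.65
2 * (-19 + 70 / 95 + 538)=19750 / 19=1039.47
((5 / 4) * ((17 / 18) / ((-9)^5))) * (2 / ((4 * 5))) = -17 / 8503056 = -0.00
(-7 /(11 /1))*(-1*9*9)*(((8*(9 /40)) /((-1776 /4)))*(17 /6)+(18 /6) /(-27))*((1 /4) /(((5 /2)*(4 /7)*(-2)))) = 720153 /1302400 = 0.55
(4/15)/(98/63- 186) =-3/2075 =-0.00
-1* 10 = -10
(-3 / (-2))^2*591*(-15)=-19946.25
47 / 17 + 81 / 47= 3586 / 799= 4.49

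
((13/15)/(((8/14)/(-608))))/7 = -131.73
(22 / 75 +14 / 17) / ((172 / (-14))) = -4984 / 54825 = -0.09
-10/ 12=-5/ 6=-0.83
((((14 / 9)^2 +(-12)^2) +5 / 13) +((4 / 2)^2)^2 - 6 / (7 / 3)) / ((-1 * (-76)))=1181077 / 560196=2.11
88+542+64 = 694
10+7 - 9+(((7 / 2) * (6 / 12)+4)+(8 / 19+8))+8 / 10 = 8729 / 380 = 22.97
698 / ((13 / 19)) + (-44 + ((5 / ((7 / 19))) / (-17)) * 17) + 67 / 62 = 5436987 / 5642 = 963.66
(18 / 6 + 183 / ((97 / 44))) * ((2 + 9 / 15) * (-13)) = -1409967 / 485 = -2907.15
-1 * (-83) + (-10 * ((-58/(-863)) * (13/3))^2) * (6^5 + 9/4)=-4851583703/744769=-6514.21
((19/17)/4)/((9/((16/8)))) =19/306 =0.06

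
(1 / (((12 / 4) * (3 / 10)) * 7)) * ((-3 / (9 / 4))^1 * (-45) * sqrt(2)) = 200 * sqrt(2) / 21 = 13.47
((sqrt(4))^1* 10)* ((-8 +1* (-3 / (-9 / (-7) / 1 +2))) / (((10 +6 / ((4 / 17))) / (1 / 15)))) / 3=-1640 / 14697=-0.11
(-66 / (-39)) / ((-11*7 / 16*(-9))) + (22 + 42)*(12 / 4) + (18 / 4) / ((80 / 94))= 12928837 / 65520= 197.33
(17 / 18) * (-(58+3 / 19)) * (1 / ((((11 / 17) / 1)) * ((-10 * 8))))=63869 / 60192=1.06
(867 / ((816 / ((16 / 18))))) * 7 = 119 / 18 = 6.61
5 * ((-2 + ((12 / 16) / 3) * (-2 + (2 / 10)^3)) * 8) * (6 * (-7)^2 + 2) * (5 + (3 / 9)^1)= -11830528 / 75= -157740.37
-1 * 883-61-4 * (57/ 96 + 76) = -10003/ 8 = -1250.38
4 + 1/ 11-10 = -65/ 11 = -5.91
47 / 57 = 0.82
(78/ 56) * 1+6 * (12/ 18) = 5.39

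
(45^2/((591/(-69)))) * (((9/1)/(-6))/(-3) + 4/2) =-232875/394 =-591.05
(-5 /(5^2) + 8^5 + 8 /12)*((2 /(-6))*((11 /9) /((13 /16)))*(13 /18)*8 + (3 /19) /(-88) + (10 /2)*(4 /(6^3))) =-560437610819 /6094440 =-91958.84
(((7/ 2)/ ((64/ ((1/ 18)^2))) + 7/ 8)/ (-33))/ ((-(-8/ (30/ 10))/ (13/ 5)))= -94367/ 3649536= -0.03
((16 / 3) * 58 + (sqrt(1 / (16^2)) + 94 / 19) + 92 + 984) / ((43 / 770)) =488177305 / 19608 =24896.84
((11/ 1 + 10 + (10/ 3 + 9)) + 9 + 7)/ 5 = 148/ 15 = 9.87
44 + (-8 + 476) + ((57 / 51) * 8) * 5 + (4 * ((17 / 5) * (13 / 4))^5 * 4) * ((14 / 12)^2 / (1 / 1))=439211550729133 / 122400000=3588329.66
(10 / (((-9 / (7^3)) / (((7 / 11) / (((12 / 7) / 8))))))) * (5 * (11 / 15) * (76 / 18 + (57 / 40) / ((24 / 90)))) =-231516425 / 5832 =-39697.60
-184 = -184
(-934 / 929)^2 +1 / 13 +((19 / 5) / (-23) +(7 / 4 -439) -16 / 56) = -15773480337421 / 36126896260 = -436.61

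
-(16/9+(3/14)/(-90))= -2237/1260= -1.78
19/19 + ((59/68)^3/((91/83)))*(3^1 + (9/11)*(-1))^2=207515156/54097043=3.84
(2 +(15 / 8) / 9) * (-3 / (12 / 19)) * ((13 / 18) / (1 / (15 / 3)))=-65455 / 1728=-37.88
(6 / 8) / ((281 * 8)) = 3 / 8992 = 0.00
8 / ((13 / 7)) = 56 / 13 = 4.31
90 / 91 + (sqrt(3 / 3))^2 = 181 / 91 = 1.99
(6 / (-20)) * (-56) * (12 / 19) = 1008 / 95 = 10.61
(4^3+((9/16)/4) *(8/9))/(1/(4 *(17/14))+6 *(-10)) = -459/428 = -1.07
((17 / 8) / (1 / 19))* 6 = 969 / 4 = 242.25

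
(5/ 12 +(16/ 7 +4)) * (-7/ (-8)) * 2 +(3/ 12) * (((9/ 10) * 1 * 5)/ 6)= 143/ 12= 11.92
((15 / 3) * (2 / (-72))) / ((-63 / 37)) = 185 / 2268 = 0.08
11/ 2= 5.50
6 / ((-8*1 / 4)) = -3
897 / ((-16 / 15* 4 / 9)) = -121095 / 64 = -1892.11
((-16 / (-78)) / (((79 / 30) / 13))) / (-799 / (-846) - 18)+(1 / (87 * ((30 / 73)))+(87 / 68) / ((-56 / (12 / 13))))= -0.05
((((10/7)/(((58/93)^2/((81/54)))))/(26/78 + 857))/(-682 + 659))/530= -77841/147658581728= -0.00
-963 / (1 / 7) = -6741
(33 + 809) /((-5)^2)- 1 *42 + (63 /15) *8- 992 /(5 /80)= -396168 /25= -15846.72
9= 9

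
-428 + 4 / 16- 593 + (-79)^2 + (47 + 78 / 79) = 1664763 / 316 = 5268.24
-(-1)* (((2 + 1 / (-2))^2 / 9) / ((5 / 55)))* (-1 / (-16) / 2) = 11 / 128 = 0.09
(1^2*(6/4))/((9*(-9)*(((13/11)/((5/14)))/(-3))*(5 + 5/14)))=11/3510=0.00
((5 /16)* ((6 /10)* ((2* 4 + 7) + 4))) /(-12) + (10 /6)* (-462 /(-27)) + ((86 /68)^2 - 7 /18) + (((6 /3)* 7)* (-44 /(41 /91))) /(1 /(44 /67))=-1191356371307 /1371829824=-868.44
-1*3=-3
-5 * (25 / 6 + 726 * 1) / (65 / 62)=-10447 / 3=-3482.33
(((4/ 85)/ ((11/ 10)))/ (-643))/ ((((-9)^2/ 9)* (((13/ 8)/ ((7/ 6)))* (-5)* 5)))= 224/ 1055114775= 0.00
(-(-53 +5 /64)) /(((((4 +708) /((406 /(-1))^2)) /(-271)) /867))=-32794095785031 /11392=-2878695205.85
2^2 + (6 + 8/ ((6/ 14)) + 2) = 92/ 3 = 30.67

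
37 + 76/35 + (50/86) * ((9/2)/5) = 119481/3010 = 39.69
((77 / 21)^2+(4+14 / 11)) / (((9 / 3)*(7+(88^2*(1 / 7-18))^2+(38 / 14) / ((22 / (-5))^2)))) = 3995068 / 12245029636572099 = 0.00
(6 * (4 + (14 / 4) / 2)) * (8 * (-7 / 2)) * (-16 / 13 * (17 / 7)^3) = 10847904 / 637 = 17029.68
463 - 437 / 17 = 7434 / 17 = 437.29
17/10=1.70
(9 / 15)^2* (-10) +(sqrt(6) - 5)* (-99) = 2457 / 5 - 99* sqrt(6) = 248.90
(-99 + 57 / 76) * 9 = -3537 / 4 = -884.25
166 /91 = 1.82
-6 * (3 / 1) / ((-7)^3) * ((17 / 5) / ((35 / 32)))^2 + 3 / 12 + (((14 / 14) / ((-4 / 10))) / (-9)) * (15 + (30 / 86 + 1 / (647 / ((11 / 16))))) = 5.02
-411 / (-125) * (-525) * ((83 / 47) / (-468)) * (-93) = -605.77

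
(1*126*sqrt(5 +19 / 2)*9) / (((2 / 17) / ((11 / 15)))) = 35343*sqrt(58) / 10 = 26916.43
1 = 1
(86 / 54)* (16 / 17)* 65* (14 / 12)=156520 / 1377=113.67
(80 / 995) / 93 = 16 / 18507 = 0.00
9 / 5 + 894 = 4479 / 5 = 895.80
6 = 6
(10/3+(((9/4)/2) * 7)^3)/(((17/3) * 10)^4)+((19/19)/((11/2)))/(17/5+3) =133857912517/4703902720000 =0.03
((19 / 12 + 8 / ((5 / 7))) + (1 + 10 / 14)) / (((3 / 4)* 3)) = 6089 / 945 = 6.44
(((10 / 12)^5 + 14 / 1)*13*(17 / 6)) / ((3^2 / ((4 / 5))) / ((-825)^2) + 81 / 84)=550.11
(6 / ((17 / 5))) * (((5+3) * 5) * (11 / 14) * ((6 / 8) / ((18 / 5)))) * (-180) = -247500 / 119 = -2079.83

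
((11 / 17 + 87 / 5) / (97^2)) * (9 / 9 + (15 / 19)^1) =3068 / 893855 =0.00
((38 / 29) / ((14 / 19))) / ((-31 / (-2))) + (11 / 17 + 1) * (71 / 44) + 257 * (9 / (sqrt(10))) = 3262635 / 1176791 + 2313 * sqrt(10) / 10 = 734.21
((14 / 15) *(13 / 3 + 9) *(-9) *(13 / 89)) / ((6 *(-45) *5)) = 728 / 60075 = 0.01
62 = 62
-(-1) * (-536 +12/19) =-10172/19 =-535.37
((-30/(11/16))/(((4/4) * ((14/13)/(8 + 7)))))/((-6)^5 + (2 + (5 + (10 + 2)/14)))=46800/598147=0.08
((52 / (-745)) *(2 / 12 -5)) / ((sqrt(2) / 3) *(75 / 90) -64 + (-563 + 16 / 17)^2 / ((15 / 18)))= 1288938664803816 / 1448137812390293411015 -188924502 *sqrt(2) / 289627562478058682203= 0.00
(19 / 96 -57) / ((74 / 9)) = -16359 / 2368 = -6.91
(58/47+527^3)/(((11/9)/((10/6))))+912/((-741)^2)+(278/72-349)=199585815.18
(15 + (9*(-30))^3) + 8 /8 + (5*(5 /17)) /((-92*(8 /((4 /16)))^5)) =-1032945908561477657 /52479131648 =-19682984.00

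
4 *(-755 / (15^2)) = -13.42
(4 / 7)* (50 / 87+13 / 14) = 3662 / 4263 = 0.86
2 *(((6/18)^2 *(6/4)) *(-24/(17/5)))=-40/17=-2.35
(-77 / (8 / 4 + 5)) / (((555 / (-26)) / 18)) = 9.28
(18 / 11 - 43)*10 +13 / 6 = -27157 / 66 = -411.47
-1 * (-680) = 680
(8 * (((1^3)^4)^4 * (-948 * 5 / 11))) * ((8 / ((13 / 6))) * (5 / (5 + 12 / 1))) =-9100800 / 2431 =-3743.64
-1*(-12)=12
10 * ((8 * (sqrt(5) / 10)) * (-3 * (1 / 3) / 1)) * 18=-144 * sqrt(5)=-321.99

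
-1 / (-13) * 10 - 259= -3357 / 13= -258.23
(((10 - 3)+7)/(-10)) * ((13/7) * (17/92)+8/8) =-173/92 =-1.88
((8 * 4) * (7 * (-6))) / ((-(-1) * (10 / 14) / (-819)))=7705152 / 5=1541030.40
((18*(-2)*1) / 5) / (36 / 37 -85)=1332 / 15545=0.09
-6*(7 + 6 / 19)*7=-5838 / 19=-307.26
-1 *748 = -748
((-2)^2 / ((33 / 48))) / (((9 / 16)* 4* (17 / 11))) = 256 / 153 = 1.67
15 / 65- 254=-3299 / 13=-253.77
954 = 954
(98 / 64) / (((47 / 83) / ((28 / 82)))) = 28469 / 30832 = 0.92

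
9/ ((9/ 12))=12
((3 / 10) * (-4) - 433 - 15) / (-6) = 1123 / 15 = 74.87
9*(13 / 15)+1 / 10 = 79 / 10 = 7.90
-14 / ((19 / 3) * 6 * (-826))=1 / 2242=0.00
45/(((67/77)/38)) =131670/67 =1965.22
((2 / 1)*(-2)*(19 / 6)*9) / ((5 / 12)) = -1368 / 5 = -273.60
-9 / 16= -0.56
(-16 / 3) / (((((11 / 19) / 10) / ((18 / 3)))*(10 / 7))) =-4256 / 11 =-386.91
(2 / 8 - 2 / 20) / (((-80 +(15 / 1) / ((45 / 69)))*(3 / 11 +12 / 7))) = -77 / 58140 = -0.00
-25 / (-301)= 25 / 301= 0.08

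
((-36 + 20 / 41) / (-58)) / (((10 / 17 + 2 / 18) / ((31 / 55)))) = 3452904 / 6997265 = 0.49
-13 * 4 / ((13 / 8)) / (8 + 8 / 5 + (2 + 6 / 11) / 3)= -1320 / 431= -3.06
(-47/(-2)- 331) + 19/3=-1807/6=-301.17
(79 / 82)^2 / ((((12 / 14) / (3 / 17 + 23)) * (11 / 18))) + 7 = 30219875 / 628694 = 48.07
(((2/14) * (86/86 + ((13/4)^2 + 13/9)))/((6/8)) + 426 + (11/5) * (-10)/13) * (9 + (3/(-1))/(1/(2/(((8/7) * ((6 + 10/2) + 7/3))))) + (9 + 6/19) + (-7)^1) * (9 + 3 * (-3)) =0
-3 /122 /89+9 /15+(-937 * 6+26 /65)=-61032821 /10858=-5621.00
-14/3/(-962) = 7/1443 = 0.00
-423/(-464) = 423/464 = 0.91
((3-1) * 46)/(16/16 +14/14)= 46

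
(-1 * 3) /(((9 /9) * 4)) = -3 /4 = -0.75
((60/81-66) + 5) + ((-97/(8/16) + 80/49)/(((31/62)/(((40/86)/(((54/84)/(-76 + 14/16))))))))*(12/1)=250882.20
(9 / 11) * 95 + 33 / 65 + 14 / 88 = 224207 / 2860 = 78.39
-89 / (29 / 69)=-6141 / 29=-211.76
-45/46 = -0.98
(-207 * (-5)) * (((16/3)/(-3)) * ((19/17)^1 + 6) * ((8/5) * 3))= -1068672/17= -62863.06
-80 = -80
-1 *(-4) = 4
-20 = -20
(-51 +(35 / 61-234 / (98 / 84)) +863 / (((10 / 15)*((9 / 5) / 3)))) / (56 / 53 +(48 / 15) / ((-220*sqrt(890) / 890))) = 251541497735*sqrt(890) / 8418725168 +1305168148625 / 601337512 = 3061.81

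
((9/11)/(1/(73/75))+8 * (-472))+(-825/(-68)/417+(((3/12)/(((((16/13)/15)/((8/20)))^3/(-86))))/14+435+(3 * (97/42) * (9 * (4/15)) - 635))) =-4136.47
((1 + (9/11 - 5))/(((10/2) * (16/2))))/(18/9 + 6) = -7/704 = -0.01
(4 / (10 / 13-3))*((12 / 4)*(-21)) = 3276 / 29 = 112.97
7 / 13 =0.54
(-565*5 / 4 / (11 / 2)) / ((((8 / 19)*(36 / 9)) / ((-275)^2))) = -369015625 / 64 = -5765869.14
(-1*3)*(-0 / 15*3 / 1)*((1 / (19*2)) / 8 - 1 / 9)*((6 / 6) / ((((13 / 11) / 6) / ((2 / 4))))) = 0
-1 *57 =-57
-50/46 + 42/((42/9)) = 182/23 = 7.91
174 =174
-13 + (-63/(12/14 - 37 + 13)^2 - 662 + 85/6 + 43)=-1801945/2916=-617.95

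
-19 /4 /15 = -19 /60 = -0.32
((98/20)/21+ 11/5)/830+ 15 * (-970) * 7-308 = -2543734127/24900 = -102158.00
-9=-9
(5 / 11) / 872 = 5 / 9592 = 0.00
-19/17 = -1.12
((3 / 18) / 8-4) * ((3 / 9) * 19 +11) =-68.97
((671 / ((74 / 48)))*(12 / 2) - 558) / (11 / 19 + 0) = 1443582 / 407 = 3546.88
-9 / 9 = -1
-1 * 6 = -6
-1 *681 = -681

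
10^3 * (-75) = -75000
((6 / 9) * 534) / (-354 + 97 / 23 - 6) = -8188 / 8183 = -1.00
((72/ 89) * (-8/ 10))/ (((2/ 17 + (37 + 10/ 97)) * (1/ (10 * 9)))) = -2849472/ 1820851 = -1.56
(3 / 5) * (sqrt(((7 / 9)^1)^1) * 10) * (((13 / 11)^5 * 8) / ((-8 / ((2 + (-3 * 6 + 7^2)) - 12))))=-15594306 * sqrt(7) / 161051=-256.18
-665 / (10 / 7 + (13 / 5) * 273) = -23275 / 24893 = -0.94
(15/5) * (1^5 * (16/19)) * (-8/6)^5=-10.65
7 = 7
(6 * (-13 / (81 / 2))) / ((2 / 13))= -12.52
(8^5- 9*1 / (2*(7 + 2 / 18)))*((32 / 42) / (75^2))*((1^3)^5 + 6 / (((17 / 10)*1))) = 2713909 / 135000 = 20.10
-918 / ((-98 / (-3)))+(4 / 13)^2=-231929 / 8281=-28.01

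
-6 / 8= -3 / 4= -0.75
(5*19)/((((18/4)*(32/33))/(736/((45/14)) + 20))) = 585409/108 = 5420.45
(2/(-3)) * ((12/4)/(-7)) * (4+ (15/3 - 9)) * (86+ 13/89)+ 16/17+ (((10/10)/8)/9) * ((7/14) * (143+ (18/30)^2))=7408/3825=1.94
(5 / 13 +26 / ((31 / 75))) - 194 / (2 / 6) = -209041 / 403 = -518.71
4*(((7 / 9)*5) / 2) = 70 / 9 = 7.78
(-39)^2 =1521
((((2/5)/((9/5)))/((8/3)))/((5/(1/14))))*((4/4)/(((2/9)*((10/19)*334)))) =57/1870400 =0.00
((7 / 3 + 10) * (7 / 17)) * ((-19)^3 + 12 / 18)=-34829.58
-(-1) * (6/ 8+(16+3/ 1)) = 79/ 4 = 19.75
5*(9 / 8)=45 / 8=5.62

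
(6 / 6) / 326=1 / 326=0.00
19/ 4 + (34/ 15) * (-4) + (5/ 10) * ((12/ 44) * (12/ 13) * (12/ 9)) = -35597/ 8580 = -4.15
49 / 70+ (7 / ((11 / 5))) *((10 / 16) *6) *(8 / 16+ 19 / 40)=21707 / 1760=12.33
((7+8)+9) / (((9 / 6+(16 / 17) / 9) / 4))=29376 / 491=59.83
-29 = -29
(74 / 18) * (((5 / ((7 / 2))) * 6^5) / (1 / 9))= 411017.14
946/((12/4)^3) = 946/27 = 35.04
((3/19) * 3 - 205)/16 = -1943/152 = -12.78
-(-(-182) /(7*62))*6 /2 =-39 /31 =-1.26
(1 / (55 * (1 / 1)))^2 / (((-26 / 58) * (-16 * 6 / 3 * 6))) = 29 / 7550400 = 0.00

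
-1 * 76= -76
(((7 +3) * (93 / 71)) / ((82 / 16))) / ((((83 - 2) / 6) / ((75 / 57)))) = 124000 / 497781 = 0.25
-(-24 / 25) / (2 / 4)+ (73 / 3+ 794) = 61519 / 75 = 820.25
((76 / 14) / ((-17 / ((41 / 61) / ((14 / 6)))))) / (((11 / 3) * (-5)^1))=14022 / 2794715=0.01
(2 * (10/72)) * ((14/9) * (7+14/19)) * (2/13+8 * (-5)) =-888370/6669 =-133.21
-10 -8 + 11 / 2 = -25 / 2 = -12.50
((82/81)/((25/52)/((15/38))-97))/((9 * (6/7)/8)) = -0.01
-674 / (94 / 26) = -8762 / 47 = -186.43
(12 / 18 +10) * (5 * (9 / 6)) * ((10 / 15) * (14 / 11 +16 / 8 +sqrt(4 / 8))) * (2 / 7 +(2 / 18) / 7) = 1520 * sqrt(2) / 189 +12160 / 231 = 64.01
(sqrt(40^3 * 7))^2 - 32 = 447968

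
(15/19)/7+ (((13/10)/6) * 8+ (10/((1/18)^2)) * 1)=6467483/1995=3241.85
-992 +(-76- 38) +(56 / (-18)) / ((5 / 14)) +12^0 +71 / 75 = -250372 / 225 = -1112.76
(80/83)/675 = 16/11205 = 0.00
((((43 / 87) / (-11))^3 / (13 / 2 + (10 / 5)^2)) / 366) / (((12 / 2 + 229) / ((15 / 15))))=-79507 / 791542175265765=-0.00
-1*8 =-8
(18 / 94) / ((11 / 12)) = 108 / 517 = 0.21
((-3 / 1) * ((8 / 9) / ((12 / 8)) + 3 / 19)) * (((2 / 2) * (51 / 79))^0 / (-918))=385 / 156978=0.00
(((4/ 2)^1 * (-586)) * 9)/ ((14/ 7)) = -5274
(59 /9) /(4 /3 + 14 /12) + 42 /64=4721 /1440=3.28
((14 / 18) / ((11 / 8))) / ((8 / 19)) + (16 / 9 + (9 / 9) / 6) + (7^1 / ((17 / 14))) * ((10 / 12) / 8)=5817 / 1496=3.89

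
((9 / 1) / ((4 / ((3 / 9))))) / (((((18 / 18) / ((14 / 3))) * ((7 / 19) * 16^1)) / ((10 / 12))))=0.49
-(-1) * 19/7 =19/7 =2.71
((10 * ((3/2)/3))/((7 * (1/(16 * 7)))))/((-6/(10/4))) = -33.33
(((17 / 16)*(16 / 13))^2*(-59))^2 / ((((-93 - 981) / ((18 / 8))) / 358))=-872209803 / 114244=-7634.62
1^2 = 1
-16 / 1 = -16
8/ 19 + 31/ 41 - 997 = -775746/ 779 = -995.82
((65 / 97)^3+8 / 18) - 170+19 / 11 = -15136874020 / 90354627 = -167.53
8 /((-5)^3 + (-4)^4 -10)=8 /121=0.07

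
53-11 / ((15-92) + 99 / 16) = 5475 / 103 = 53.16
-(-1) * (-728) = -728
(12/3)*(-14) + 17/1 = -39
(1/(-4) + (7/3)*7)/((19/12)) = 193/19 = 10.16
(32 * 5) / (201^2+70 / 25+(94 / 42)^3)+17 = 15910749529 / 935708537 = 17.00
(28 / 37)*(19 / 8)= 133 / 74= 1.80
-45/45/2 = -1/2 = -0.50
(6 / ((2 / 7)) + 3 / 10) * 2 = 213 / 5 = 42.60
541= 541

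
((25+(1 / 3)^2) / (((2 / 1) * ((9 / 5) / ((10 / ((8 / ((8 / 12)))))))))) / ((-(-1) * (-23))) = -2825 / 11178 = -0.25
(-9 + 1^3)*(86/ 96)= -43/ 6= -7.17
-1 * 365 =-365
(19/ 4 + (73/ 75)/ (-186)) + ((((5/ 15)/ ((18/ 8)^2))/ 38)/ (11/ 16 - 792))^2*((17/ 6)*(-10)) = 150783426411081667217/ 31778889378146291700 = 4.74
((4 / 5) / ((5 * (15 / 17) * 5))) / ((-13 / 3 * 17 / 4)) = -16 / 8125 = -0.00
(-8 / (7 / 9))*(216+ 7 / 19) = -295992 / 133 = -2225.50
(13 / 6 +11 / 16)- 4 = -55 / 48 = -1.15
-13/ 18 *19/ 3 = -247/ 54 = -4.57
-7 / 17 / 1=-7 / 17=-0.41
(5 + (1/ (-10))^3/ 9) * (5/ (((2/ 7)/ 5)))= 314993/ 720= 437.49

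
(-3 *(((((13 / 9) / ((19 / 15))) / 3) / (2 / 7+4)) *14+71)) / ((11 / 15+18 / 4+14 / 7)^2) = -3706000 / 894691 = -4.14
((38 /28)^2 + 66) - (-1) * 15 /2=14767 /196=75.34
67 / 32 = 2.09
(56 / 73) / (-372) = -14 / 6789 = -0.00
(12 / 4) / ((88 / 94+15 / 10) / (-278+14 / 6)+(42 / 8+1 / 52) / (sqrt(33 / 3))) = 148922647731 / 14177656031219+8072199917223 * sqrt(11) / 14177656031219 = 1.90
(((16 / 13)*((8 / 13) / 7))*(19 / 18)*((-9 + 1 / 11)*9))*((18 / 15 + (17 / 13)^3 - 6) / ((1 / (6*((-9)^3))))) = -2097100793088 / 20421115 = -102692.77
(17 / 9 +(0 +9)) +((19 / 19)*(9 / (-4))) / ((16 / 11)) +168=102149 / 576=177.34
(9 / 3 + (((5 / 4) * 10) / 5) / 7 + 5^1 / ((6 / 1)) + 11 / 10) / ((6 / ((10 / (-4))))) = -1111 / 504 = -2.20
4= 4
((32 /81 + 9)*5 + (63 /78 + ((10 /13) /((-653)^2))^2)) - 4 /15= 1182680340256333591 /24889974323616090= 47.52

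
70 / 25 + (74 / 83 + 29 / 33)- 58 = -731719 / 13695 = -53.43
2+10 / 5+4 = 8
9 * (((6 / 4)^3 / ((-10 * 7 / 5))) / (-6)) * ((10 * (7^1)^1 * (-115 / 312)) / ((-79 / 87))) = 1350675 / 131456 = 10.27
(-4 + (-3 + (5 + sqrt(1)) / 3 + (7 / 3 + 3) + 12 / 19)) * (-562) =-30910 / 57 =-542.28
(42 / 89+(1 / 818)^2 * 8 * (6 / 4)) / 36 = 2342023 / 178656108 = 0.01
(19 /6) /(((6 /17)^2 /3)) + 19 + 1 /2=6895 /72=95.76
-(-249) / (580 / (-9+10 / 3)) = -1411 / 580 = -2.43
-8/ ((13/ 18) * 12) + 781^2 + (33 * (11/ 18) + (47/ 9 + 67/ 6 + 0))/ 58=4139193359/ 6786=609960.71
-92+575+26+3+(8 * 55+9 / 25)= 23809 / 25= 952.36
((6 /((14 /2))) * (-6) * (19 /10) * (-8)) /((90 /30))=912 /35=26.06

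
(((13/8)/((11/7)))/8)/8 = 91/5632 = 0.02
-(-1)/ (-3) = -1/ 3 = -0.33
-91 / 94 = -0.97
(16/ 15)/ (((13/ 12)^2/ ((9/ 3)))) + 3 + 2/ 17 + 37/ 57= 5316826/ 818805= 6.49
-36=-36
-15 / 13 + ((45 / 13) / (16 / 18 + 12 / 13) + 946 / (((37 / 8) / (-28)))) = -583930279 / 101972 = -5726.38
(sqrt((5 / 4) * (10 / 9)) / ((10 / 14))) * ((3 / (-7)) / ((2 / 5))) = -5 * sqrt(2) / 4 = -1.77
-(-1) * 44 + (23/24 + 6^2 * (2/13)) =15755/312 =50.50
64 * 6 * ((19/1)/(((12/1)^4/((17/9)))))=323/486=0.66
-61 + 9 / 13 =-784 / 13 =-60.31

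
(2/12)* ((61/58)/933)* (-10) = -305/162342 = -0.00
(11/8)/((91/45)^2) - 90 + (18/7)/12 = -5925849/66248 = -89.45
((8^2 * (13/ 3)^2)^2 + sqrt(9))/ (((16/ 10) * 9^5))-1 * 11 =164029223/ 38263752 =4.29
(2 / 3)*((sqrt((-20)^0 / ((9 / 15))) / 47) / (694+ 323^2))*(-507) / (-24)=169*sqrt(15) / 177698916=0.00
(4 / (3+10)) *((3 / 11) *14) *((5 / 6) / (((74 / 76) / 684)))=3638880 / 5291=687.75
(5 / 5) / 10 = 1 / 10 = 0.10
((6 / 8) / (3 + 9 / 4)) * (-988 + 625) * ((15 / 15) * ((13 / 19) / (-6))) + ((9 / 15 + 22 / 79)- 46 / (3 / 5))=-22025189 / 315210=-69.87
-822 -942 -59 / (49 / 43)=-88973 / 49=-1815.78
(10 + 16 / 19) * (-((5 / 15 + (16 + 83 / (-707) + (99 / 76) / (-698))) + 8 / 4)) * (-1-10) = 2321916438017 / 1068890676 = 2172.27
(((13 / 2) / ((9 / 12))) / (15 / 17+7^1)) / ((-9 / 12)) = -884 / 603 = -1.47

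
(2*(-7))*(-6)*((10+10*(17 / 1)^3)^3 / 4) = 2491866382824000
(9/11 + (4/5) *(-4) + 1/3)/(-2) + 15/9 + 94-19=4273/55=77.69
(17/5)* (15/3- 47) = -714/5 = -142.80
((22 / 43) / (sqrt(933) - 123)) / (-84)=11 * sqrt(933) / 25637976 +451 / 8545992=0.00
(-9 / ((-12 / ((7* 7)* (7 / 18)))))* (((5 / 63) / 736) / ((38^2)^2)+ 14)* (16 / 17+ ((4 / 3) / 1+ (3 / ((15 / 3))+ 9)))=50207979602083961 / 21132269521920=2375.89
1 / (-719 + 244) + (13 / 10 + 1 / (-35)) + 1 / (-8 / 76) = -27367 / 3325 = -8.23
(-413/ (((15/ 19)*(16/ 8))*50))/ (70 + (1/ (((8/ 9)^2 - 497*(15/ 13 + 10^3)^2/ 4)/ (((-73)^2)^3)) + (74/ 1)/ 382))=10220373555876401897/ 2236933540216714675500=0.00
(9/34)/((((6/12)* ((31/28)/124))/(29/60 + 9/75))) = 15204/425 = 35.77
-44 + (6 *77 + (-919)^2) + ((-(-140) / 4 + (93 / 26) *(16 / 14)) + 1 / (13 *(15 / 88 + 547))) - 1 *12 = 3702597821270 / 4381741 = 845006.09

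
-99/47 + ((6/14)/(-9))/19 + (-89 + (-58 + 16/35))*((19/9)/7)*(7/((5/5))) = -12516709/40185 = -311.48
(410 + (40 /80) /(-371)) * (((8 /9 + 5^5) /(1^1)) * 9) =1222656161 /106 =11534492.08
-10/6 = -5/3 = -1.67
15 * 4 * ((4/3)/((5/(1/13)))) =16/13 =1.23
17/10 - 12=-103/10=-10.30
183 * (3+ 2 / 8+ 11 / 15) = 14579 / 20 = 728.95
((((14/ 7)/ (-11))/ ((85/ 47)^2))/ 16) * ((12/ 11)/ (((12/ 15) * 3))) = -2209/ 1398760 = -0.00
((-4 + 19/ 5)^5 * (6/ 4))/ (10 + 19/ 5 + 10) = -0.00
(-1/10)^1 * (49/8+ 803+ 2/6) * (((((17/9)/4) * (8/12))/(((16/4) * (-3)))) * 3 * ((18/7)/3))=330259/60480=5.46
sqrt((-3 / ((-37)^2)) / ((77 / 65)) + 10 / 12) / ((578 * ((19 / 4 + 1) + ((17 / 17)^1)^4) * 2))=sqrt(242963490) / 133384482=0.00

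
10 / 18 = 0.56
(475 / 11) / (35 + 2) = 475 / 407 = 1.17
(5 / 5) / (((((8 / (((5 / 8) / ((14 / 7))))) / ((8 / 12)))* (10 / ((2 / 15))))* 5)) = 1 / 14400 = 0.00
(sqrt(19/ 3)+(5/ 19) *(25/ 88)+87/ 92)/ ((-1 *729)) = -0.00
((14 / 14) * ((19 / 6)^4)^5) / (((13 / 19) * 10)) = 1502648008.20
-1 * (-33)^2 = -1089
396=396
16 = 16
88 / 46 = 1.91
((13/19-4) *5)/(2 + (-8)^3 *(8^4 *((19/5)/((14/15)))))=0.00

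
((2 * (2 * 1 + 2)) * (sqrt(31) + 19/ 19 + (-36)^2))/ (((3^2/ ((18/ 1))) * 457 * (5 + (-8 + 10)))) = 16 * sqrt(31)/ 3199 + 20752/ 3199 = 6.51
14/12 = 1.17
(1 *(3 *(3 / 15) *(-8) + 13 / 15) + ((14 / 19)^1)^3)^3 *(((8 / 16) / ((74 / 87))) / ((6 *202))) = -1393113532942423069 / 65117732036406642000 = -0.02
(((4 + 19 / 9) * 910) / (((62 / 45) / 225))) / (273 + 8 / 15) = 38390625 / 11563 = 3320.13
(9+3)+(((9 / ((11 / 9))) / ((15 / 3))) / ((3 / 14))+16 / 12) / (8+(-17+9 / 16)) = 245636 / 22275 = 11.03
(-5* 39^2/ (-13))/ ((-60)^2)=13/ 80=0.16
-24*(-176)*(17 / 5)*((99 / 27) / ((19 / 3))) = 789888 / 95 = 8314.61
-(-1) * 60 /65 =12 /13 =0.92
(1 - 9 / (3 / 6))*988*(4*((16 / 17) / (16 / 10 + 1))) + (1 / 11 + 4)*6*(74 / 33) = -2936060 / 121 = -24264.96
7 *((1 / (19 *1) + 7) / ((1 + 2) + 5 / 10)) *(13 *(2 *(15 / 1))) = 104520 / 19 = 5501.05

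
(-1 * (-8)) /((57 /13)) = 104 /57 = 1.82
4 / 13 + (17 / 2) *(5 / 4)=1137 / 104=10.93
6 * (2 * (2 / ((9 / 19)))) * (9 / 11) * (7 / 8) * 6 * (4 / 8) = 1197 / 11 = 108.82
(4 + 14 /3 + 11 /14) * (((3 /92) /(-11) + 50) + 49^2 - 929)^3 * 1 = 1450686147182109433657 /43530216576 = 33325957490.92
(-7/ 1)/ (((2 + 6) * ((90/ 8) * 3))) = -0.03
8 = 8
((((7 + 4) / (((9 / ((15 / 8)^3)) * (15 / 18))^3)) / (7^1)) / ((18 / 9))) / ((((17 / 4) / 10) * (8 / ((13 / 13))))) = 626484375 / 3992977408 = 0.16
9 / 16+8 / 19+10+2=3947 / 304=12.98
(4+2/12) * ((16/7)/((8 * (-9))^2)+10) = 567025/13608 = 41.67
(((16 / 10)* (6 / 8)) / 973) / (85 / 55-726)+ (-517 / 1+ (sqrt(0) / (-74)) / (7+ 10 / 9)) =-20043668711 / 38769185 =-517.00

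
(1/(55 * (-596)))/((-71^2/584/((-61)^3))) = -33139226/41310995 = -0.80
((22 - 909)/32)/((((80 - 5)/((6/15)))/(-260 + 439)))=-158773/6000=-26.46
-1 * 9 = -9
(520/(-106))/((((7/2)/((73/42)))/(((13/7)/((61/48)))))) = -3947840/1108919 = -3.56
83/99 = 0.84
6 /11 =0.55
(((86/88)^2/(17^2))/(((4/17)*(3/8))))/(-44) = -1849/2172192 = -0.00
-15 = -15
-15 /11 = -1.36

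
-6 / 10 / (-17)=3 / 85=0.04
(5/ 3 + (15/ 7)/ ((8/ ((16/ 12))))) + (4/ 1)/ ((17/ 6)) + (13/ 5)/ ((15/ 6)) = 79889/ 17850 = 4.48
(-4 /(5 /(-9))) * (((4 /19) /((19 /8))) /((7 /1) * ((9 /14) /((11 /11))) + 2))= 2304 /23465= 0.10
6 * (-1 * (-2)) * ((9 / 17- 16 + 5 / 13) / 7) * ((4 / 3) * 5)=-266720 / 1547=-172.41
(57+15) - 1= 71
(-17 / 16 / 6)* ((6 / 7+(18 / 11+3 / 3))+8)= -5015 / 2464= -2.04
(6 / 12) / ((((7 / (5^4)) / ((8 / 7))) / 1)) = 51.02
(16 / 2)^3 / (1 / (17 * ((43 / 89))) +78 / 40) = 7485440 / 30289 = 247.13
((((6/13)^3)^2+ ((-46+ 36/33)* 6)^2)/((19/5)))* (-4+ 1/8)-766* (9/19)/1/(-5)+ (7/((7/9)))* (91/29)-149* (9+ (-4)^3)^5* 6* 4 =2895863100470608335554109/1609040914195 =1799744851062.04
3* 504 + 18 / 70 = 52929 / 35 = 1512.26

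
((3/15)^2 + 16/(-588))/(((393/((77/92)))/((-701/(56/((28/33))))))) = -32947/113891400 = -0.00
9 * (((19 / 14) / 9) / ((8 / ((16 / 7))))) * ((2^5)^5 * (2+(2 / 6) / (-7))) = 25402237.64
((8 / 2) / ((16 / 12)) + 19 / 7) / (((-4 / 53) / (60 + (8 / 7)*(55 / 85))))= -3830840 / 833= -4598.85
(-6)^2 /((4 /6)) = 54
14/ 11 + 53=597/ 11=54.27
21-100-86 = -165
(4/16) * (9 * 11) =99/4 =24.75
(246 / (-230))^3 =-1860867 / 1520875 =-1.22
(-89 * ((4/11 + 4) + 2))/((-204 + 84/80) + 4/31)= 3862600/1383239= 2.79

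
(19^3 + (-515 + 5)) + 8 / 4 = 6351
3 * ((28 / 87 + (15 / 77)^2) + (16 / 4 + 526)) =273571777 / 171941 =1591.08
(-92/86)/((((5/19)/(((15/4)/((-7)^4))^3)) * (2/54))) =-7964325/19045611188576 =-0.00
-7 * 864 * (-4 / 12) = 2016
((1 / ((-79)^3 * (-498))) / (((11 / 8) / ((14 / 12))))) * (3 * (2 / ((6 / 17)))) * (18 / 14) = 34 / 450144607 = 0.00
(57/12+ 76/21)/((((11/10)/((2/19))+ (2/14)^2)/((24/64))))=24605/82088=0.30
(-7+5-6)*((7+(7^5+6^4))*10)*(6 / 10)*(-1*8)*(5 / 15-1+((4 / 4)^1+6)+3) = 64906240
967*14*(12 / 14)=11604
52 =52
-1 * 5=-5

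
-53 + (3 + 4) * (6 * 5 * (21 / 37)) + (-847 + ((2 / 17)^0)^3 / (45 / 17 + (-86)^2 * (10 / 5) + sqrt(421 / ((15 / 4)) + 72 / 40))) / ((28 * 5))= 295587065128147871 / 4915049017792480 - 289 * sqrt(25665) / 132839162643040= 60.14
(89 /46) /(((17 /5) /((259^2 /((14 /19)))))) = 81024265 /1564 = 51805.80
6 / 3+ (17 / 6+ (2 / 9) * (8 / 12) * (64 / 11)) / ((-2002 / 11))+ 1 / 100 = 1344388 / 675675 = 1.99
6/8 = 0.75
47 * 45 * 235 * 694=344935350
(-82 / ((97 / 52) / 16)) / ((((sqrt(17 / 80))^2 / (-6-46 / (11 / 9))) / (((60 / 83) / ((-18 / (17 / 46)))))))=-4366336000 / 2036903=-2143.62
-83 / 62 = -1.34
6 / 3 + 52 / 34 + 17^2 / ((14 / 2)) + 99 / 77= 46.10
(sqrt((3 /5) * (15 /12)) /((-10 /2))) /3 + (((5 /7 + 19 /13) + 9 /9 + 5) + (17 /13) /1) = 863 /91-sqrt(3) /30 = 9.43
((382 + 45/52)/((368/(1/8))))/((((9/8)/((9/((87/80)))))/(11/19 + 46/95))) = 2010809/1976988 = 1.02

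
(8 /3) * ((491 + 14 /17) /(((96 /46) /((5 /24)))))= 106835 /816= 130.93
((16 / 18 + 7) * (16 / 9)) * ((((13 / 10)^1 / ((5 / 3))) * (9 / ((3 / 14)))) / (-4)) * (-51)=439348 / 75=5857.97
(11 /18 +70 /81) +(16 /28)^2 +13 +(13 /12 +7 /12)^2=139547 /7938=17.58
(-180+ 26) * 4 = -616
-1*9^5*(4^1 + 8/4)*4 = -1417176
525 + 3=528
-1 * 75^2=-5625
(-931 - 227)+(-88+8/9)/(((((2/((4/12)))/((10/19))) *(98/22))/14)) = -606374/513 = -1182.02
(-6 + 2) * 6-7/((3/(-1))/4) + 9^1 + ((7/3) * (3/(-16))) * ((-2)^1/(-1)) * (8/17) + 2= -208/51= -4.08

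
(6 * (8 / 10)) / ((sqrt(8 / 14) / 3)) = 36 * sqrt(7) / 5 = 19.05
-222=-222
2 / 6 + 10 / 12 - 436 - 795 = -7379 / 6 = -1229.83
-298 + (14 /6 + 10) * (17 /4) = -2947 /12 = -245.58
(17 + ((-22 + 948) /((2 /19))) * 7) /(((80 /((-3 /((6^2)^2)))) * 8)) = -1711 /7680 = -0.22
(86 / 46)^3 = 79507 / 12167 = 6.53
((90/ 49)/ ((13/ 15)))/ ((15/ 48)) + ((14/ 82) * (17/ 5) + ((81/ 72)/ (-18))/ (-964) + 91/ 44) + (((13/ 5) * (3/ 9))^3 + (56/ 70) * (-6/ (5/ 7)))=50271079546921/ 14955012072000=3.36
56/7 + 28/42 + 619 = 1883/3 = 627.67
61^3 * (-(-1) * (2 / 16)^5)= 226981 / 32768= 6.93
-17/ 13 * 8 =-136/ 13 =-10.46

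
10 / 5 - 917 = -915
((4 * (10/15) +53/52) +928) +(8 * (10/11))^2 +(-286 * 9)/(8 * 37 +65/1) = 6660563159/6814236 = 977.45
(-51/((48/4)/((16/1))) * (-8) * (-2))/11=-1088/11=-98.91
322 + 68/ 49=15846/ 49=323.39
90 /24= 15 /4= 3.75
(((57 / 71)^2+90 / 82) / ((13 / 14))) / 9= 560084 / 2686853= 0.21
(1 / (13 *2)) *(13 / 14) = 1 / 28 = 0.04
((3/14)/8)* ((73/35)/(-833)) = -219/3265360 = -0.00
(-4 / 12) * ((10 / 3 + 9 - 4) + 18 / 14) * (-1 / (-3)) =-202 / 189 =-1.07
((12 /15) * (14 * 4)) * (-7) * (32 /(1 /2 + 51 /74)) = -464128 /55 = -8438.69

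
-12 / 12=-1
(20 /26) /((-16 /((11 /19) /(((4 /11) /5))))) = -3025 /7904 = -0.38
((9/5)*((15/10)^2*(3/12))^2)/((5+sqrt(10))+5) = 81/1280 - 81*sqrt(10)/12800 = 0.04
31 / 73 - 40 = -2889 / 73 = -39.58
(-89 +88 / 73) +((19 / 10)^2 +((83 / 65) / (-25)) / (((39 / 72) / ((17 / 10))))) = -2601405219 / 30842500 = -84.34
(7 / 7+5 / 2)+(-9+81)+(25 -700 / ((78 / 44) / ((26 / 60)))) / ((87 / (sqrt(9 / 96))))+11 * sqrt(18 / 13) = -1315 * sqrt(6) / 6264+33 * sqrt(26) / 13+151 / 2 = 87.93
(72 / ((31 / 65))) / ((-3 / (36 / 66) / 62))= -18720 / 11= -1701.82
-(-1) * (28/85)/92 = 7/1955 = 0.00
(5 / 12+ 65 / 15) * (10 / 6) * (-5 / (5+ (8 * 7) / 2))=-1.20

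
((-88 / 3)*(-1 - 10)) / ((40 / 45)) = 363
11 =11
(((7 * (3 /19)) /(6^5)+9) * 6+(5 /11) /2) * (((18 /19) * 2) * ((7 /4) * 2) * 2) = 34273043 /47652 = 719.24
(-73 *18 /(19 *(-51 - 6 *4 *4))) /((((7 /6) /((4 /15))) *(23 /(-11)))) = -38544 /749455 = -0.05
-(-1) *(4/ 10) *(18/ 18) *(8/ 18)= 0.18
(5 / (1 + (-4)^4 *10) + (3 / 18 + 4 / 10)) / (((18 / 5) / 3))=43687 / 92196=0.47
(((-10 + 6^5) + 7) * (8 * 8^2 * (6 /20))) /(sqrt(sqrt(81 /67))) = 1989888 * 67^(1 /4) /5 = 1138616.12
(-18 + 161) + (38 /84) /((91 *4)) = 2186203 /15288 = 143.00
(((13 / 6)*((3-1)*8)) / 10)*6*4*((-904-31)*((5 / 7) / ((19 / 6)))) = -2333760 / 133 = -17547.07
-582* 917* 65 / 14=-2477865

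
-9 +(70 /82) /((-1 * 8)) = -2987 /328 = -9.11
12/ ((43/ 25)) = 6.98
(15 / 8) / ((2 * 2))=15 / 32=0.47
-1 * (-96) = 96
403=403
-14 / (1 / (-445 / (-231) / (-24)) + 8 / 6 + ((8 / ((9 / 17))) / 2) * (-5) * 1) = 28035 / 97928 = 0.29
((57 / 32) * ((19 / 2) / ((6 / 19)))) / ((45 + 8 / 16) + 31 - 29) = 361 / 320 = 1.13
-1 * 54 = -54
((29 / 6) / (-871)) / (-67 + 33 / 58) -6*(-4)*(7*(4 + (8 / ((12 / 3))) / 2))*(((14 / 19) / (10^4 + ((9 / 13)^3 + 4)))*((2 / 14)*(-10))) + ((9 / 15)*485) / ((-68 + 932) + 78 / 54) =1159972671685688960 / 4678362050506551069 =0.25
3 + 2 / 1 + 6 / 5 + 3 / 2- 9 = -13 / 10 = -1.30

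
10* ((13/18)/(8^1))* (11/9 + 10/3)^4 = 183674465/472392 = 388.82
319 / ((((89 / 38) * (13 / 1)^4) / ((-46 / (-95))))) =29348 / 12709645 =0.00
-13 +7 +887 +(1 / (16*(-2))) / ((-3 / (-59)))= 84517 / 96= 880.39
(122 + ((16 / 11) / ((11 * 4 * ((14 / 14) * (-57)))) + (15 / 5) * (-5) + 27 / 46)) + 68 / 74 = 108.51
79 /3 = 26.33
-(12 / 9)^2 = -16 / 9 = -1.78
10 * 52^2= 27040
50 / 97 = 0.52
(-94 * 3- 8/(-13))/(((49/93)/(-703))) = 239156382/637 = 375441.73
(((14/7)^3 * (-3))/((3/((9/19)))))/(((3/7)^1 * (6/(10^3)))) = -28000/19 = -1473.68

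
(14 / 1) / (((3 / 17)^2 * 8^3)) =2023 / 2304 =0.88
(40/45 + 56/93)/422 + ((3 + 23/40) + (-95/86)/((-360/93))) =782476217/202509360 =3.86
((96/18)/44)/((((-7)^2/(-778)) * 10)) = -1556/8085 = -0.19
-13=-13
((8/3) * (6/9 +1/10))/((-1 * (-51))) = 92/2295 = 0.04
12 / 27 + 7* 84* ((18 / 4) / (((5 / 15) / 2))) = 142888 / 9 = 15876.44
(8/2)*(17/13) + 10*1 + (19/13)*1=217/13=16.69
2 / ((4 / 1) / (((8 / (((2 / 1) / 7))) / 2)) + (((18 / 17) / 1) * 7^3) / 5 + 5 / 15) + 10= 1311160 / 130759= 10.03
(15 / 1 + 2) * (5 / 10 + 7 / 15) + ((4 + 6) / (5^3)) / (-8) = 4927 / 300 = 16.42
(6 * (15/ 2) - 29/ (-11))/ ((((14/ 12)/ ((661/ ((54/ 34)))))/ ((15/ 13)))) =58881880/ 3003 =19607.69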